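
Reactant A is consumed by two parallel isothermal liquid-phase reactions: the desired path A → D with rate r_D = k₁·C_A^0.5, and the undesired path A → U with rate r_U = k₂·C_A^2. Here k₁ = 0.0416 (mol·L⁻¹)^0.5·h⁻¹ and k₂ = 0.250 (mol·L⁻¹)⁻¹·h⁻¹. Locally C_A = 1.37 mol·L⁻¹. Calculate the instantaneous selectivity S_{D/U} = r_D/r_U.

0.104

S_{D/U} = r_D/r_U = (k₁·C_A^0.5)/(k₂·C_A^2) = (k₁/k₂)·C_A^-1.5.
= (0.0416×1.370^0.5) / (0.250×1.370^2) = 0.04869/0.4692 = 0.104.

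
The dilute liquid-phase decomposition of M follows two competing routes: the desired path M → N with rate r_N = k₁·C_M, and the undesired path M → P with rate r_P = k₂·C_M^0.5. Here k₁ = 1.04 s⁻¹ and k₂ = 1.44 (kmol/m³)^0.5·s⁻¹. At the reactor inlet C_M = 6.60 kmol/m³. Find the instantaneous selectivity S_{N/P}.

S_{N/P} = r_N/r_P = (k₁·C_M)/(k₂·C_M^0.5) = (k₁/k₂)·C_M^0.5.
= (1.04×6.600) / (1.44×6.600^0.5) = 6.864/3.699 = 1.86.
Since the desired path is higher order in M, keeping C_M high (PFR or concentrated feed) favours N.

1.86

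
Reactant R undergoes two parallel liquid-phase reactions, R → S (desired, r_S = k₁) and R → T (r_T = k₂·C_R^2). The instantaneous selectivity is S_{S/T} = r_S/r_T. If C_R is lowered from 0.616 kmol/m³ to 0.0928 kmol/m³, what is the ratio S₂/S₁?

44.1

S_{S/T} = (k₁/k₂)·C_R^-2, so S₂/S₁ = (C_{R,2}/C_{R,1})^-2.
= (0.0928/0.616)^(-2) = (0.1506)^(-2) = 44.1.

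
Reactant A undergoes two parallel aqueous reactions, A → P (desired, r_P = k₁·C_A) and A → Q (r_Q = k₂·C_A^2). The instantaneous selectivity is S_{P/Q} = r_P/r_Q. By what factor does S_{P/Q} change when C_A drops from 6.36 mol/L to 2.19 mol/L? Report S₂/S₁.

S_{P/Q} = (k₁/k₂)·C_A⁻¹, so S₂/S₁ = (C_{A,2}/C_{A,1})⁻¹.
= 6.36/2.19 = 2.90.
Selectivity toward P rises as C_A falls — low-concentration operation is favoured.

2.90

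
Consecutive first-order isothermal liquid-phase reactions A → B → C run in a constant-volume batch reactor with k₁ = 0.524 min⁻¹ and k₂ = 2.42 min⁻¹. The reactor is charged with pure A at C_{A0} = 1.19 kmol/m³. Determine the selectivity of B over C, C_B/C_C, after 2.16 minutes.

0.149

The intermediate concentration in a first-order A→B→C sequence is C_B = k₁C_{A0}(e^(−k₁t) − e^(−k₂t))/(k₂−k₁).
e^(−k₁t) = e^(−0.524×2.16) = e^(−1.132) = 0.3224; e^(−k₂t) = e^(−5.227) = 0.005369.
C_B = 0.524×1.19/(2.42−0.524) × (0.3224−0.005369) = 0.3289×0.3171 = 0.1043 kmol/m³.
C_A = C_{A0}e^(−k₁t) = 0.3837 kmol/m³, so C_C = C_{A0}−C_A−C_B = 0.7020 kmol/m³; C_B/C_C = 0.149.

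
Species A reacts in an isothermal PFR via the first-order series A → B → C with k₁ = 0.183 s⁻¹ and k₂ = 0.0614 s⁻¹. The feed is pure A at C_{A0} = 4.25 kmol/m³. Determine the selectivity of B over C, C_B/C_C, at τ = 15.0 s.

Solving the coupled first-order balances gives C_B(τ) = [k₁/(k₂−k₁)]·C_{A0}·(e^(−k₁τ) − e^(−k₂τ)).
e^(−k₁τ) = e^(−0.183×15.0) = e^(−2.745) = 0.06425; e^(−k₂τ) = e^(−0.9210) = 0.3981.
C_B = 0.183×4.25/(0.0614−0.183) × (0.06425−0.3981) = (-6.396)×(-0.3339) = 2.135 kmol/m³.
C_A = C_{A0}e^(−k₁τ) = 0.2731 kmol/m³, so C_C = C_{A0}−C_A−C_B = 1.842 kmol/m³; C_B/C_C = 1.16.

1.16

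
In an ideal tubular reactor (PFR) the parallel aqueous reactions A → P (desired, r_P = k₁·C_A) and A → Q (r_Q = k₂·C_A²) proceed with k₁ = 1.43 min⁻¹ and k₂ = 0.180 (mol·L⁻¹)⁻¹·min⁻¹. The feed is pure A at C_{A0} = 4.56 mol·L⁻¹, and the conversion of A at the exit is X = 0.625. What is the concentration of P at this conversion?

2.05 mol·L⁻¹

C_A = C_{A0}(1−X) = 1.710 mol·L⁻¹.
Along a PFR/batch, dC_P/dC_A = −r_P/(r_P+r_Q) = −k₁/(k₁+k₂·C_A).
Integrating from C_{A0} to C_A: C_P = (1.43/0.180)·ln[(1.43+0.180·4.56)/(1.43+0.180·1.71)] = 7.944·ln(2.251/1.738) = 2.055 mol·L⁻¹.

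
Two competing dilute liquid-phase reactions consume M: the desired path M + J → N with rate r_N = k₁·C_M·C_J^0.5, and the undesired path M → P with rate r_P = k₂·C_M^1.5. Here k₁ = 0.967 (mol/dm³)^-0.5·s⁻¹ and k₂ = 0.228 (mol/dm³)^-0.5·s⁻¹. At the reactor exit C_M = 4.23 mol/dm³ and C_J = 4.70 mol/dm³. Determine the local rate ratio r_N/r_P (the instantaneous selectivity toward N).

S_{N/P} = r_N/r_P = (k₁·C_M·C_J^0.5)/(k₂·C_M^1.5) = (k₁/k₂)·C_M^-0.5·C_J^0.5.
= (0.967×4.230×4.700^0.5) / (0.228×4.230^1.5) = 8.868/1.984 = 4.47.

4.47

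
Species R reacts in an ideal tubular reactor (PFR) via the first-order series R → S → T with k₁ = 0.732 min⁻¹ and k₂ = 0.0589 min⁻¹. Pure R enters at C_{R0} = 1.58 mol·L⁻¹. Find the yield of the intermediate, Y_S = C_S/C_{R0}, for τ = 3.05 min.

For first-order series with pure R initially, C_S(τ) = k₁C_{R0}/(k₂−k₁)·(e^(−k₁τ) − e^(−k₂τ)).
e^(−k₁τ) = e^(−0.732×3.05) = e^(−2.233) = 0.1072; e^(−k₂τ) = e^(−0.1796) = 0.8356.
C_S = 0.732×1.58/(0.0589−0.732) × (0.1072−0.8356) = (-1.718)×(-0.7283) = 1.251 mol·L⁻¹.
Y_S = C_S/C_{R0} = 1.251/1.58 = 0.792.

0.792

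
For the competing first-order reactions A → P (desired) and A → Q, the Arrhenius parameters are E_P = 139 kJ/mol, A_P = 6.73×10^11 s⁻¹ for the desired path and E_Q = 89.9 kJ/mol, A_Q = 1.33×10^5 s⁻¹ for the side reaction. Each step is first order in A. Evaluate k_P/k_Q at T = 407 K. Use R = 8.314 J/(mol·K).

2.53

Since both paths have the same order in A, the concentration cancels and S_{P/Q} = k_P/k_Q = (A_P/A_Q)·exp[(E_Q−E_P)/(RT)].
(E_Q−E_P)/(RT) = (89.9−139)×10³/(8.314×407) = -49100/3384 = -14.51.
k_P/k_Q = (6.73×10^11/1.33×10^5)·exp(-14.51) = 5.060×10^6 × 4.992×10^-7 = 2.53.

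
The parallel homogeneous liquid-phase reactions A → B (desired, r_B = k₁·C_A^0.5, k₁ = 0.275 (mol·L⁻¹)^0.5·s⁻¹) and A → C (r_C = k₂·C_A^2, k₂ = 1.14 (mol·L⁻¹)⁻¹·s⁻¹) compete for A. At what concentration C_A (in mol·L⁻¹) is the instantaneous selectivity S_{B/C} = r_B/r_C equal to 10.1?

S_{B/C} = (k₁/k₂)·C_A^-1.5 ⇒ C_A = (S·k₂/k₁)^(1/(-1.5)).
= (10.1×1.14/0.275)^(-0.6667) = (41.87)^(-0.6667) = 0.0829 mol·L⁻¹.

0.0829 mol·L⁻¹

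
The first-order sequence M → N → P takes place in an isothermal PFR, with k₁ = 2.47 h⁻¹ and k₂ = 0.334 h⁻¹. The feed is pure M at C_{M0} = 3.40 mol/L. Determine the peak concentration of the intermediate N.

2.49 mol/L

Evaluating C_N at τ_opt = ln(k₂/k₁)/(k₂−k₁) gives C_{N,max}/C_{M0} = (k₁/k₂)^[k₂/(k₂−k₁)].
= (2.47/0.334)^(0.334/(0.334−2.47)) = (7.395)^(-0.1564) = 0.7313.
C_{N,max} = 0.7313×3.40 = 2.49 mol/L.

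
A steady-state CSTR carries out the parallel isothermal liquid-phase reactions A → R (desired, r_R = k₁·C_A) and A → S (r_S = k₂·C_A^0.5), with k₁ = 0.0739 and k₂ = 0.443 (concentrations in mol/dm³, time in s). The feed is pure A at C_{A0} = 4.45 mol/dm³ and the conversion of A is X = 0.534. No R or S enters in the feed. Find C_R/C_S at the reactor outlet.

0.240

Exit C_A = C_{A0}(1−X) = 4.45×0.466 = 2.074 mol/dm³.
In a CSTR the entire volume is at exit conditions, so r_R = 0.0739×2.074 = 0.1532 and r_S = 0.443×2.074^0.5 = 0.6379.
Overall selectivity = C_R/C_S = r_Rτ/(r_Sτ) = r_R/r_S = 0.240.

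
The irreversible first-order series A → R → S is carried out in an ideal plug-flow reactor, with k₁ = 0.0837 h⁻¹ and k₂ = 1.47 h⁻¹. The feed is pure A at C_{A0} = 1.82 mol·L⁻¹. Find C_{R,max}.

0.0872 mol·L⁻¹

At the optimum, C_{R,max}/C_{A0} = (k₁/k₂)^[k₂/(k₂−k₁)].
= (0.0837/1.47)^(1.47/(1.47−0.0837)) = (0.05694)^(1.060) = 0.04789.
C_{R,max} = 0.04789×1.82 = 0.0872 mol·L⁻¹.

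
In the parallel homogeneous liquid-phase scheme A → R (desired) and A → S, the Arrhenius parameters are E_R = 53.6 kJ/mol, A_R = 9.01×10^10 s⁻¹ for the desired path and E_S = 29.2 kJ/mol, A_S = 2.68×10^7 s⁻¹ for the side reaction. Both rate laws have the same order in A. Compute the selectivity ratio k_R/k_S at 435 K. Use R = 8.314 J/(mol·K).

k_R/k_S = (A_R/A_S)·exp[−(E_R−E_S)/(RT)] = (A_R/A_S)·exp[(E_S−E_R)/(RT)].
(E_S−E_R)/(RT) = (29.2−53.6)×10³/(8.314×435) = -24400/3617 = -6.747.
k_R/k_S = (9.01×10^10/2.68×10^7)·exp(-6.747) = 3362 × 0.001175 = 3.95.

3.95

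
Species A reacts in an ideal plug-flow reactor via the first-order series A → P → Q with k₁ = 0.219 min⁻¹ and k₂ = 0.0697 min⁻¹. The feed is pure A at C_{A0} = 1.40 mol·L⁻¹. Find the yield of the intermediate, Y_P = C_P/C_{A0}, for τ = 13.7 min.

0.492

Solving the coupled first-order balances gives C_P(τ) = [k₁/(k₂−k₁)]·C_{A0}·(e^(−k₁τ) − e^(−k₂τ)).
e^(−k₁τ) = e^(−0.219×13.7) = e^(−3.000) = 0.04977; e^(−k₂τ) = e^(−0.9549) = 0.3849.
C_P = 0.219×1.40/(0.0697−0.219) × (0.04977−0.3849) = (-2.054)×(-0.3351) = 0.6881 mol·L⁻¹.
Y_P = C_P/C_{A0} = 0.6881/1.40 = 0.492.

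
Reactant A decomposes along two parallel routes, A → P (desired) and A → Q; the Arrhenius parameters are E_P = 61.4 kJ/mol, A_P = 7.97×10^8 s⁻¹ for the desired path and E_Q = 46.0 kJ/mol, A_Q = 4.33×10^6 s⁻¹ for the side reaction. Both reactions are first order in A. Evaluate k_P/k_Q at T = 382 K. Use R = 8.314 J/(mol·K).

1.44

k_P/k_Q = (A_P/A_Q)·exp[−(E_P−E_Q)/(RT)] = (A_P/A_Q)·exp[(E_Q−E_P)/(RT)].
(E_Q−E_P)/(RT) = (46.0−61.4)×10³/(8.314×382) = -15400/3176 = -4.849.
k_P/k_Q = (7.97×10^8/4.33×10^6)·exp(-4.849) = 184.1 × 0.007837 = 1.44.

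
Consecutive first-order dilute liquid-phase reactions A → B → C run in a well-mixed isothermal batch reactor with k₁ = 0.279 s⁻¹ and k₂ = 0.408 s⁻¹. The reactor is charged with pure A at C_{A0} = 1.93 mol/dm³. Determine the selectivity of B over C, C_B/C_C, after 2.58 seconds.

Solving the coupled first-order balances gives C_B(t) = [k₁/(k₂−k₁)]·C_{A0}·(e^(−k₁t) − e^(−k₂t)).
e^(−k₁t) = e^(−0.279×2.58) = e^(−0.7198) = 0.4868; e^(−k₂t) = e^(−1.053) = 0.3490.
C_B = 0.279×1.93/(0.408−0.279) × (0.4868−0.3490) = 4.174×0.1378 = 0.5753 mol/dm³.
C_A = C_{A0}e^(−k₁t) = 0.9396 mol/dm³, so C_C = C_{A0}−C_A−C_B = 0.4151 mol/dm³; C_B/C_C = 1.39.

1.39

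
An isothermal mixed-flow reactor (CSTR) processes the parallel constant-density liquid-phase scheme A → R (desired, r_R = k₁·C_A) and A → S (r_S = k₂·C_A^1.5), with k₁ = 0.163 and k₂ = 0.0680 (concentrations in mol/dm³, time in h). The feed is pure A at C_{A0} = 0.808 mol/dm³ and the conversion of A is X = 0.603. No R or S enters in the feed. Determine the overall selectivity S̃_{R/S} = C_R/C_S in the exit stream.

4.23

Exit C_A = C_{A0}(1−X) = 0.808×0.397 = 0.3208 mol/dm³.
Rates in a CSTR are evaluated at the outlet concentration: r_R = 0.163×0.3208 = 0.05229, r_S = 0.0680×0.3208^1.5 = 0.01235.
Overall selectivity = C_R/C_S = r_Rτ/(r_Sτ) = r_R/r_S = 4.23.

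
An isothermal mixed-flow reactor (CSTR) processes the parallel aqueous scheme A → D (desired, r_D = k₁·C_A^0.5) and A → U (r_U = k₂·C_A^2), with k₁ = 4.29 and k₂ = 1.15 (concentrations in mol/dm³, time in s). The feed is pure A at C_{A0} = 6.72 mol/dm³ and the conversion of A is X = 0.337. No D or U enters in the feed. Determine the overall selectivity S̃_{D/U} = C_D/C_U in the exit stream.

Exit C_A = C_{A0}(1−X) = 6.72×0.663 = 4.455 mol/dm³.
A CSTR operates uniformly at the exit composition, giving r_D = 9.055 and r_U = 22.83 (each k·C_A^n at C_A = 4.455).
Overall selectivity = C_D/C_U = r_Dτ/(r_Uτ) = r_D/r_U = 0.397.

0.397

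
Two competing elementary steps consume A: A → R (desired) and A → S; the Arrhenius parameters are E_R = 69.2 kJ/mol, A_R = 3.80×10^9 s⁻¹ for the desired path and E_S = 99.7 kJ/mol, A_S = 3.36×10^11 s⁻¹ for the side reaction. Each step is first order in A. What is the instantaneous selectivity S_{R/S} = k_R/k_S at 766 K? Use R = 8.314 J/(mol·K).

1.36

k_R/k_S = (A_R/A_S)·exp[−(E_R−E_S)/(RT)] = (A_R/A_S)·exp[(E_S−E_R)/(RT)].
(E_S−E_R)/(RT) = (99.7−69.2)×10³/(8.314×766) = 30500/6369 = 4.789.
k_R/k_S = (3.80×10^9/3.36×10^11)·exp(4.789) = 0.01131 × 120.2 = 1.36.
Since E_R < E_S, lowering the temperature improves selectivity toward R.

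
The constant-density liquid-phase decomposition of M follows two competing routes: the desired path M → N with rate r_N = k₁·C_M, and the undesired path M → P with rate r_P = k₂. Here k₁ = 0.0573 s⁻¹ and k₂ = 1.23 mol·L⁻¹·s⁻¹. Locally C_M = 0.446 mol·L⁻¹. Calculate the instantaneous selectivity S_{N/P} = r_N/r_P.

0.0208

S_{N/P} = r_N/r_P = (k₁·C_M)/(k₂) = (k₁/k₂)·C_M.
= (0.0573×0.4460) / (1.23) = 0.02556/1.230 = 0.0208.
Since the desired path is higher order in M, keeping C_M high (PFR or concentrated feed) favours N.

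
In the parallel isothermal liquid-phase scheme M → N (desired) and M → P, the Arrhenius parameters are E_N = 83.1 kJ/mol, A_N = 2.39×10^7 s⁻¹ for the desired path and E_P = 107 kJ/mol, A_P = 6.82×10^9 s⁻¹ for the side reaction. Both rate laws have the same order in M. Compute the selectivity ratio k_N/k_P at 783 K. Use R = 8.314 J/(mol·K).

0.138

With equal orders, S_{N/P} = k_N/k_P = (A_N/A_P)·exp[(E_P−E_N)/(RT)].
(E_P−E_N)/(RT) = (107−83.1)×10³/(8.314×783) = 23900/6510 = 3.671.
k_N/k_P = (2.39×10^7/6.82×10^9)·exp(3.671) = 0.003504 × 39.31 = 0.138.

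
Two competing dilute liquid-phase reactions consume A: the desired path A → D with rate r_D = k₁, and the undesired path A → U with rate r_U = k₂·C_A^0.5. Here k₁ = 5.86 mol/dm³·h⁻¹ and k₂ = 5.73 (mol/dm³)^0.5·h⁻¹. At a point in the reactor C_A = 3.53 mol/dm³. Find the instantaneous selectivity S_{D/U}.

S_{D/U} = r_D/r_U = (k₁)/(k₂·C_A^0.5) = (k₁/k₂)·C_A^-0.5.
= (5.86) / (5.73×3.530^0.5) = 5.860/10.77 = 0.544.
The undesired path is higher order in A, so low C_A (CSTR or dilute feed) favours D.

0.544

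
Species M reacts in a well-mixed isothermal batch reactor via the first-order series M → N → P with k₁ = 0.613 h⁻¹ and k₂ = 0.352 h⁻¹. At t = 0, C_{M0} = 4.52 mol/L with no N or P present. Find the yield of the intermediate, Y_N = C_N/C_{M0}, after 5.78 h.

0.239

The intermediate concentration in a first-order A→B→C sequence is C_N = k₁C_{M0}(e^(−k₁t) − e^(−k₂t))/(k₂−k₁).
e^(−k₁t) = e^(−0.613×5.78) = e^(−3.543) = 0.02892; e^(−k₂t) = e^(−2.035) = 0.1307.
C_N = 0.613×4.52/(0.352−0.613) × (0.02892−0.1307) = (-10.62)×(-0.1018) = 1.081 mol/L.
Y_N = C_N/C_{M0} = 1.081/4.52 = 0.239.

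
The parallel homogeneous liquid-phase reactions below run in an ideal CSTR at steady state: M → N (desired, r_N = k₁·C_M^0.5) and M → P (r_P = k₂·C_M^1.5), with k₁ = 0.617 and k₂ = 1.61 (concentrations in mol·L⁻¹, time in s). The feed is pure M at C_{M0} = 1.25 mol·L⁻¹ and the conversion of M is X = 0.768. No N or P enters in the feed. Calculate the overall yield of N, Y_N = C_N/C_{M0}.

0.437

Exit C_M = C_{M0}(1−X) = 1.25×0.232 = 0.2900 mol·L⁻¹.
In a CSTR the entire volume is at exit conditions, so r_N = 0.617×0.2900^0.5 = 0.3323 and r_P = 1.61×0.2900^1.5 = 0.2514.
Fraction of consumed M going to N: r_N/(r_N+r_P) = 0.5692.
C_N = 0.5692·C_{M0}·X = 0.5692×1.25×0.768 = 0.546 mol·L⁻¹; Y_N = C_N/C_{M0} = 0.437.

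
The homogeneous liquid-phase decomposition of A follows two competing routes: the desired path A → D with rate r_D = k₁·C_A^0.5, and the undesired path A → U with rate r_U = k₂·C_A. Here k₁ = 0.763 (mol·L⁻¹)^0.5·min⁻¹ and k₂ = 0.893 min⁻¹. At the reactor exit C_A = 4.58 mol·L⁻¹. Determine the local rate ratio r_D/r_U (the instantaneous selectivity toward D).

0.399

S_{D/U} = r_D/r_U = (k₁·C_A^0.5)/(k₂·C_A) = (k₁/k₂)·C_A^-0.5.
= (0.763×4.580^0.5) / (0.893×4.580) = 1.633/4.090 = 0.399.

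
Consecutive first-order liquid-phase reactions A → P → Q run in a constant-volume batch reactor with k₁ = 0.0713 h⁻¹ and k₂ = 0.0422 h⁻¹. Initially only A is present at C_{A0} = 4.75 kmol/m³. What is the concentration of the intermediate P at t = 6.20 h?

Solving the coupled first-order balances gives C_P(t) = [k₁/(k₂−k₁)]·C_{A0}·(e^(−k₁t) − e^(−k₂t)).
e^(−k₁t) = e^(−0.0713×6.20) = e^(−0.4421) = 0.6427; e^(−k₂t) = e^(−0.2616) = 0.7698.
C_P = 0.0713×4.75/(0.0422−0.0713) × (0.6427−0.7698) = (-11.64)×(-0.1271) = 1.479 kmol/m³.

1.48 kmol/m³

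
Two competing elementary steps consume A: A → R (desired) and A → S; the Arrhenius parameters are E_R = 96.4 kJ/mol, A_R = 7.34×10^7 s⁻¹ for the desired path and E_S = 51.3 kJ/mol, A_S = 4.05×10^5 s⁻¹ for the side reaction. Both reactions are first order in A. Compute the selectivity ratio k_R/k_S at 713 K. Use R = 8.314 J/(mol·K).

0.0900

k_R/k_S = (A_R/A_S)·exp[−(E_R−E_S)/(RT)] = (A_R/A_S)·exp[(E_S−E_R)/(RT)].
(E_S−E_R)/(RT) = (51.3−96.4)×10³/(8.314×713) = -45100/5928 = -7.608.
k_R/k_S = (7.34×10^7/4.05×10^5)·exp(-7.608) = 181.2 × 4.964×10^-4 = 0.0900.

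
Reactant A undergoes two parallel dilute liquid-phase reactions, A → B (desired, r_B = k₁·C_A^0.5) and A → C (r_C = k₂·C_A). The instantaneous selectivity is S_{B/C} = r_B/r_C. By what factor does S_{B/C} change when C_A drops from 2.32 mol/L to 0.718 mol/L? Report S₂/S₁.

1.80

S_{B/C} = (k₁/k₂)·C_A^-0.5, so S₂/S₁ = (C_{A,2}/C_{A,1})^-0.5.
= (0.718/2.32)^(-0.5) = (0.3095)^(-0.5) = 1.80.
Selectivity toward B rises as C_A falls — low-concentration operation is favoured.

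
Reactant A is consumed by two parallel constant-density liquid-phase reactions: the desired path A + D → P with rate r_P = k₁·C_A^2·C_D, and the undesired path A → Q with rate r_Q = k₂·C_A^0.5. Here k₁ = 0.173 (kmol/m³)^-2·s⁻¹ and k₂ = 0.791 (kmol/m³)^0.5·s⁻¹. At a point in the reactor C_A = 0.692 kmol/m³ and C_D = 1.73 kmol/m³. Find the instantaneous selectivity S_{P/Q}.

0.218

S_{P/Q} = r_P/r_Q = (k₁·C_A^2·C_D)/(k₂·C_A^0.5) = (k₁/k₂)·C_A^1.5·C_D.
= (0.173×0.6920^2×1.730) / (0.791×0.6920^0.5) = 0.1433/0.6580 = 0.218.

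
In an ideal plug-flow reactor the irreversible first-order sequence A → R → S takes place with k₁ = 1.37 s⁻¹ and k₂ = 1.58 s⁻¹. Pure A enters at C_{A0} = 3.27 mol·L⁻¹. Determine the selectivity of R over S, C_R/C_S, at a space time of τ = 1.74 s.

The intermediate concentration in a first-order A→B→C sequence is C_R = k₁C_{A0}(e^(−k₁τ) − e^(−k₂τ))/(k₂−k₁).
e^(−k₁τ) = e^(−1.37×1.74) = e^(−2.384) = 0.09220; e^(−k₂τ) = e^(−2.749) = 0.06398.
C_R = 1.37×3.27/(1.58−1.37) × (0.09220−0.06398) = 21.33×0.02822 = 0.6020 mol·L⁻¹.
C_A = C_{A0}e^(−k₁τ) = 0.3015 mol·L⁻¹, so C_S = C_{A0}−C_A−C_R = 2.366 mol·L⁻¹; C_R/C_S = 0.254.

0.254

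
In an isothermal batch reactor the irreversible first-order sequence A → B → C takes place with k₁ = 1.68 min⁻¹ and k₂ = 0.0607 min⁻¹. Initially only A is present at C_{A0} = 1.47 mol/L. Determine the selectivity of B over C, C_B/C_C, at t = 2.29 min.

Solving the coupled first-order balances gives C_B(t) = [k₁/(k₂−k₁)]·C_{A0}·(e^(−k₁t) − e^(−k₂t)).
e^(−k₁t) = e^(−1.68×2.29) = e^(−3.847) = 0.02134; e^(−k₂t) = e^(−0.1390) = 0.8702.
C_B = 1.68×1.47/(0.0607−1.68) × (0.02134−0.8702) = (-1.525)×(-0.8489) = 1.295 mol/L.
C_A = C_{A0}e^(−k₁t) = 0.03137 mol/L, so C_C = C_{A0}−C_A−C_B = 0.1440 mol/L; C_B/C_C = 8.99.

8.99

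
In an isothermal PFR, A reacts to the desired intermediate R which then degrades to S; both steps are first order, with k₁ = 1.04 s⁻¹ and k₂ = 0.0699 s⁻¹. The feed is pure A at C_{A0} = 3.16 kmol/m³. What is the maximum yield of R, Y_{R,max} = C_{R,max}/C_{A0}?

0.823

At the optimum, C_{R,max}/C_{A0} = (k₁/k₂)^[k₂/(k₂−k₁)].
= (1.04/0.0699)^(0.0699/(0.0699−1.04)) = (14.88)^(-0.07205) = 0.8232.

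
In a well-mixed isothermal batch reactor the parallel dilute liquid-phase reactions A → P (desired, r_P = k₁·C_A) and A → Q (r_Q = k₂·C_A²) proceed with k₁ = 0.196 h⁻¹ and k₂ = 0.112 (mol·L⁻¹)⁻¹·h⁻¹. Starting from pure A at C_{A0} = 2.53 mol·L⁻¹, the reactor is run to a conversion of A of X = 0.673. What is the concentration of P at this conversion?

0.888 mol·L⁻¹

C_A = C_{A0}(1−X) = 0.8273 mol·L⁻¹.
Along a PFR/batch, dC_P/dC_A = −r_P/(r_P+r_Q) = −k₁/(k₁+k₂·C_A).
Integrating from C_{A0} to C_A: C_P = (0.196/0.112)·ln[(0.196+0.112·2.53)/(0.196+0.112·0.827)] = 1.750·ln(0.4794/0.2887) = 0.8876 mol·L⁻¹.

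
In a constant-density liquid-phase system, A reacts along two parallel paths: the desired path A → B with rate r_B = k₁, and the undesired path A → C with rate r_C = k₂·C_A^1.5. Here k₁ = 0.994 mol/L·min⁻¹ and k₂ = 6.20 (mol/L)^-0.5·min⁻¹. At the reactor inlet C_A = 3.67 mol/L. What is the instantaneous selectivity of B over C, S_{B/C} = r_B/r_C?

S_{B/C} = r_B/r_C = (k₁)/(k₂·C_A^1.5) = (k₁/k₂)·C_A^-1.5.
= (0.994) / (6.20×3.670^1.5) = 0.9940/43.59 = 0.0228.
The undesired path is higher order in A, so low C_A (CSTR or dilute feed) favours B.

0.0228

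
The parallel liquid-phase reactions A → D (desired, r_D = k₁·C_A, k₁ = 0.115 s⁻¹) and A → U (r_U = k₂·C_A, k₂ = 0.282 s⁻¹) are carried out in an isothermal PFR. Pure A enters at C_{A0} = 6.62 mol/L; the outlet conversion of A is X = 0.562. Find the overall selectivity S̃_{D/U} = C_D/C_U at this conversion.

C_A = C_{A0}(1−X) = 2.900 mol/L.
Both paths are first order in A, so the instantaneous fraction to D is constant: dC_D/d(−C_A) = k₁/(k₁+k₂) = 0.2897.
C_D = 0.2897·(C_{A0}−C_A) = 0.2897×3.720 = 1.08 mol/L.
C_U = (C_{A0}−C_A)−C_D = 2.643 mol/L; S̃_{D/U} = 1.078/2.643 = 0.408.

0.408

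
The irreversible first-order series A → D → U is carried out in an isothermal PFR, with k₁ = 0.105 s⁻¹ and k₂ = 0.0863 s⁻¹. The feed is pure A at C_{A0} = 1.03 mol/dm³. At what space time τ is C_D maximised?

The intermediate peaks when r₁ = r₂, i.e. k₁e^(−k₁τ) = k₂e^(−k₂τ), giving τ_opt = ln(k₂/k₁)/(k₂−k₁).
= ln(0.0863/0.105)/(0.0863−0.105) = ln(0.8219)/-0.01870 = -0.1961/-0.01870 = 10.5 s.

10.5 s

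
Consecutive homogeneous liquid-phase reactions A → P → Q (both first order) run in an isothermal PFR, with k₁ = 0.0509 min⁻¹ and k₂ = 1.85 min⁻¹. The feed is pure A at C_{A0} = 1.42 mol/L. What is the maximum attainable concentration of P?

For a first-order series the maximum intermediate yield is C_{P,max}/C_{A0} = (k₁/k₂)^[k₂/(k₂−k₁)].
= (0.0509/1.85)^(1.85/(1.85−0.0509)) = (0.02751)^(1.028) = 0.02485.
C_{P,max} = 0.02485×1.42 = 0.0353 mol/L.

0.0353 mol/L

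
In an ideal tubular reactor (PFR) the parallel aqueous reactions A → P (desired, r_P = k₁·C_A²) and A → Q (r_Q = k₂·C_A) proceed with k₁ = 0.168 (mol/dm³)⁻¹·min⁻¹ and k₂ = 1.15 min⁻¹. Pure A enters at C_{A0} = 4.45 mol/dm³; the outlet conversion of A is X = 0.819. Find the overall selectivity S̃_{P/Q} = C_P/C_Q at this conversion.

0.367

C_A = C_{A0}(1−X) = 0.8055 mol/dm³.
Along a PFR/batch, dC_Q/dC_A = −r_Q/(r_P+r_Q) = −k₂/(k₂+k₁·C_A).
Integrating from C_{A0} to C_A: C_Q = (1.15/0.168)·ln[(1.15+0.168·4.45)/(1.15+0.168·0.805)] = 6.845·ln(1.898/1.285) = 2.667 mol/dm³.
Then C_P = (C_{A0}−C_A) − C_Q = 3.645 − 2.667 = 0.9777 mol/dm³.
S̃_{P/Q} = C_P/C_Q = 0.9777/2.667 = 0.367.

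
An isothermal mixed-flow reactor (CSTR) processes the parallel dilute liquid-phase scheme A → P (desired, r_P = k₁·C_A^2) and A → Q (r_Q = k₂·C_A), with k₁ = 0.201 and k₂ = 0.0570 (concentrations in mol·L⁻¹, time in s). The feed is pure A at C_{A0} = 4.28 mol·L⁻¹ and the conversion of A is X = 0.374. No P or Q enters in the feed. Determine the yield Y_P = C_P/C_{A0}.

0.338

Exit C_A = C_{A0}(1−X) = 4.28×0.626 = 2.679 mol·L⁻¹.
In a CSTR the entire volume is at exit conditions, so r_P = 0.201×2.679^2 = 1.443 and r_Q = 0.0570×2.679 = 0.1527.
Fraction of consumed A going to P: r_P/(r_P+r_Q) = 0.9043.
C_P = 0.9043·C_{A0}·X = 0.9043×4.28×0.374 = 1.45 mol·L⁻¹; Y_P = C_P/C_{A0} = 0.338.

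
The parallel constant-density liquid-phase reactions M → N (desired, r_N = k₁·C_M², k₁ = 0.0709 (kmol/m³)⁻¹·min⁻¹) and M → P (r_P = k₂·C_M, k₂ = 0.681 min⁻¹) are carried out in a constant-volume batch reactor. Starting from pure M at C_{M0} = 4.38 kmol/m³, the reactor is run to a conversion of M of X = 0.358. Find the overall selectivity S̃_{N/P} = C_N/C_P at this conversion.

C_M = C_{M0}(1−X) = 2.812 kmol/m³.
Along a PFR/batch, dC_P/dC_M = −r_P/(r_N+r_P) = −k₂/(k₂+k₁·C_M).
Integrating from C_{M0} to C_M: C_P = (0.681/0.0709)·ln[(0.681+0.0709·4.38)/(0.681+0.0709·2.81)] = 9.605·ln(0.9915/0.8804) = 1.142 kmol/m³.
Then C_N = (C_{M0}−C_M) − C_P = 1.568 − 1.142 = 0.4258 kmol/m³.
S̃_{N/P} = C_N/C_P = 0.4258/1.142 = 0.373.

0.373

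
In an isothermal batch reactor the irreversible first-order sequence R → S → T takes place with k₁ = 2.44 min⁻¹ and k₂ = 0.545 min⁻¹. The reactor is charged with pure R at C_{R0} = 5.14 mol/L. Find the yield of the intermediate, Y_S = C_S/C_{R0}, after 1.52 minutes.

The intermediate concentration in a first-order A→B→C sequence is C_S = k₁C_{R0}(e^(−k₁t) − e^(−k₂t))/(k₂−k₁).
e^(−k₁t) = e^(−2.44×1.52) = e^(−3.709) = 0.02451; e^(−k₂t) = e^(−0.8284) = 0.4367.
C_S = 2.44×5.14/(0.545−2.44) × (0.02451−0.4367) = (-6.618)×(-0.4122) = 2.728 mol/L.
Y_S = C_S/C_{R0} = 2.728/5.14 = 0.531.

0.531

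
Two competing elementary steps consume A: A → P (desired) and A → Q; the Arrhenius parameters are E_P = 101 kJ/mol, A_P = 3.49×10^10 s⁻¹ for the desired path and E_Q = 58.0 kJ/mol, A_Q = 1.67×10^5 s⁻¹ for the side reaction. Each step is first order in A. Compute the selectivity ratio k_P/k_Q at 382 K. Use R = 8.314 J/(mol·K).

0.275

With equal orders, S_{P/Q} = k_P/k_Q = (A_P/A_Q)·exp[(E_Q−E_P)/(RT)].
(E_Q−E_P)/(RT) = (58.0−101)×10³/(8.314×382) = -43000/3176 = -13.54.
k_P/k_Q = (3.49×10^10/1.67×10^5)·exp(-13.54) = 2.090×10^5 × 1.318×10^-6 = 0.275.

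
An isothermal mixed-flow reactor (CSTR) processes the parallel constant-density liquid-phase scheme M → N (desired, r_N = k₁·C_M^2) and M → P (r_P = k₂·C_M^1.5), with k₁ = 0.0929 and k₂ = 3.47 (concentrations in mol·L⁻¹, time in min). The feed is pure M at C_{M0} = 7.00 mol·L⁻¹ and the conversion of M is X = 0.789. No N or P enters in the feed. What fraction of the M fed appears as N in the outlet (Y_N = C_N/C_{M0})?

0.0249

Exit C_M = C_{M0}(1−X) = 7.00×0.211 = 1.477 mol·L⁻¹.
In a CSTR the entire volume is at exit conditions, so r_N = 0.0929×1.477^2 = 0.2027 and r_P = 3.47×1.477^1.5 = 6.229.
Fraction of consumed M going to N: r_N/(r_N+r_P) = 0.03151.
C_N = 0.03151·C_{M0}·X = 0.03151×7.00×0.789 = 0.174 mol·L⁻¹; Y_N = C_N/C_{M0} = 0.0249.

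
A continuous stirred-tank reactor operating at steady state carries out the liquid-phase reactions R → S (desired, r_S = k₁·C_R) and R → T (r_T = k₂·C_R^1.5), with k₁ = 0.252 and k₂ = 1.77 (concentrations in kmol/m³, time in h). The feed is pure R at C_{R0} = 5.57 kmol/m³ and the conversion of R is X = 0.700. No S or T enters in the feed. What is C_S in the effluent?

0.387 kmol/m³

Exit C_R = C_{R0}(1−X) = 5.57×0.300 = 1.671 kmol/m³.
In a CSTR the entire volume is at exit conditions, so r_S = 0.252×1.671 = 0.4211 and r_T = 1.77×1.671^1.5 = 3.823.
Fraction of consumed R going to S: r_S/(r_S+r_T) = 0.09921.
C_S = 0.09921·C_{R0}·X = 0.09921×5.57×0.700 = 0.387 kmol/m³.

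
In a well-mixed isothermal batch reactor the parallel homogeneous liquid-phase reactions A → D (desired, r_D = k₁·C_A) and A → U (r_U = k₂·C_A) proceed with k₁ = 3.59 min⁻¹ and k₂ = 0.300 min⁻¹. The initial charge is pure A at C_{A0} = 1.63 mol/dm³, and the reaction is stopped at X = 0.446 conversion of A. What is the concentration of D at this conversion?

C_A = C_{A0}(1−X) = 0.9030 mol/dm³.
Both paths are first order in A, so the instantaneous fraction to D is constant: dC_D/d(−C_A) = k₁/(k₁+k₂) = 0.9229.
C_D = 0.9229·(C_{A0}−C_A) = 0.9229×0.7270 = 0.671 mol/dm³.

0.671 mol/dm³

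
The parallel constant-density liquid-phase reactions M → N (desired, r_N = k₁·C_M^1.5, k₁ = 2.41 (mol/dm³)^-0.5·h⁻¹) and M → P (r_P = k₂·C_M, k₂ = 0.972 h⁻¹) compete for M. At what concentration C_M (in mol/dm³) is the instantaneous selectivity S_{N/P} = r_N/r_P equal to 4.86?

3.84 mol/dm³

S_{N/P} = (k₁/k₂)·C_M^0.5 ⇒ C_M = (S·k₂/k₁)^(2).
= (4.86×0.972/2.41)^(2) = (1.960)^(2) = 3.84 mol/dm³.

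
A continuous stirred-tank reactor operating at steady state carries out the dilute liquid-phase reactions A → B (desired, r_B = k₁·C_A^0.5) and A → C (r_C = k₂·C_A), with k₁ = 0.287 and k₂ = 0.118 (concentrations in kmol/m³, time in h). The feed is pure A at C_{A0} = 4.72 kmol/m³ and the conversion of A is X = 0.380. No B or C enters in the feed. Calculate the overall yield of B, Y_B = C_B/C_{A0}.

0.223

Exit C_A = C_{A0}(1−X) = 4.72×0.620 = 2.926 kmol/m³.
In a CSTR the entire volume is at exit conditions, so r_B = 0.287×2.926^0.5 = 0.4910 and r_C = 0.118×2.926 = 0.3453.
Fraction of consumed A going to B: r_B/(r_B+r_C) = 0.5871.
C_B = 0.5871·C_{A0}·X = 0.5871×4.72×0.380 = 1.05 kmol/m³; Y_B = C_B/C_{A0} = 0.223.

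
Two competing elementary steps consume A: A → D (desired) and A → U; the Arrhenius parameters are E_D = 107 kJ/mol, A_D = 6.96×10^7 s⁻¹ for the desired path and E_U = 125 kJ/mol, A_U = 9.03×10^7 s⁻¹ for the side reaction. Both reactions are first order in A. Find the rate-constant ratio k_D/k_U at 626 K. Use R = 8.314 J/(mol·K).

Since both paths have the same order in A, the concentration cancels and S_{D/U} = k_D/k_U = (A_D/A_U)·exp[(E_U−E_D)/(RT)].
(E_U−E_D)/(RT) = (125−107)×10³/(8.314×626) = 18000/5205 = 3.459.
k_D/k_U = (6.96×10^7/9.03×10^7)·exp(3.459) = 0.7708 × 31.77 = 24.5.
Since E_D < E_U, lowering the temperature improves selectivity toward D.

24.5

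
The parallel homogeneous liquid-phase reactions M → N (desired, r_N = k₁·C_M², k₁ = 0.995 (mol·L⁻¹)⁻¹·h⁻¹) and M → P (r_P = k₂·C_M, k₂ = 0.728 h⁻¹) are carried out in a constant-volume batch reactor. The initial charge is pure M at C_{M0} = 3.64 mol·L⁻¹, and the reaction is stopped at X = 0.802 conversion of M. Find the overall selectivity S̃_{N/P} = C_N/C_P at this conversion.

2.62

C_M = C_{M0}(1−X) = 0.7207 mol·L⁻¹.
Along a PFR/batch, dC_P/dC_M = −r_P/(r_N+r_P) = −k₂/(k₂+k₁·C_M).
Integrating from C_{M0} to C_M: C_P = (0.728/0.995)·ln[(0.728+0.995·3.64)/(0.728+0.995·0.721)] = 0.7317·ln(4.350/1.445) = 0.8062 mol·L⁻¹.
Then C_N = (C_{M0}−C_M) − C_P = 2.919 − 0.8062 = 2.113 mol·L⁻¹.
S̃_{N/P} = C_N/C_P = 2.113/0.8062 = 2.62.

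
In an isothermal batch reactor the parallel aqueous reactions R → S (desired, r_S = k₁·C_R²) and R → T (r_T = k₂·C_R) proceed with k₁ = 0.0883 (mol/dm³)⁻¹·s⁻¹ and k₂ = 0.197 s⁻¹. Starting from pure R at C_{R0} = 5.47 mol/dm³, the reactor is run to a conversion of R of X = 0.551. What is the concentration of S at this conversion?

C_R = C_{R0}(1−X) = 2.456 mol/dm³.
Along a PFR/batch, dC_T/dC_R = −r_T/(r_S+r_T) = −k₂/(k₂+k₁·C_R).
Integrating from C_{R0} to C_R: C_T = (0.197/0.0883)·ln[(0.197+0.0883·5.47)/(0.197+0.0883·2.46)] = 2.231·ln(0.6800/0.4139) = 1.108 mol/dm³.
Then C_S = (C_{R0}−C_R) − C_T = 3.014 − 1.108 = 1.906 mol/dm³.

1.91 mol/dm³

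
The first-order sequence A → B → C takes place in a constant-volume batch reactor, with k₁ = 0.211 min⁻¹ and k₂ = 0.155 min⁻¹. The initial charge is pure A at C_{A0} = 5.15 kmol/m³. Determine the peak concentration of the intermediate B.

At the optimum, C_{B,max}/C_{A0} = (k₁/k₂)^[k₂/(k₂−k₁)].
= (0.211/0.155)^(0.155/(0.155−0.211)) = (1.361)^(-2.768) = 0.4258.
C_{B,max} = 0.4258×5.15 = 2.19 kmol/m³.

2.19 kmol/m³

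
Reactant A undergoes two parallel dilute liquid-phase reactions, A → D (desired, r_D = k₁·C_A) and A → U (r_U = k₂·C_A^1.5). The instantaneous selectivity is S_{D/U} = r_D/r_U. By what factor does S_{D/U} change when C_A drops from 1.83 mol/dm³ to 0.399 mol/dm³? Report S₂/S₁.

2.14

S_{D/U} = (k₁/k₂)·C_A^-0.5, so S₂/S₁ = (C_{A,2}/C_{A,1})^-0.5.
= (0.399/1.83)^(-0.5) = (0.2180)^(-0.5) = 2.14.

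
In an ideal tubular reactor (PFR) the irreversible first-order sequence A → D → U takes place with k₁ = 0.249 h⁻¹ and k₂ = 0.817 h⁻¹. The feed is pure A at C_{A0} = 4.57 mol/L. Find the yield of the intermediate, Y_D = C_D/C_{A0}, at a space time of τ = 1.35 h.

Solving the coupled first-order balances gives C_D(τ) = [k₁/(k₂−k₁)]·C_{A0}·(e^(−k₁τ) − e^(−k₂τ)).
e^(−k₁τ) = e^(−0.249×1.35) = e^(−0.3362) = 0.7145; e^(−k₂τ) = e^(−1.103) = 0.3319.
C_D = 0.249×4.57/(0.817−0.249) × (0.7145−0.3319) = 2.003×0.3826 = 0.7666 mol/L.
Y_D = C_D/C_{A0} = 0.7666/4.57 = 0.168.

0.168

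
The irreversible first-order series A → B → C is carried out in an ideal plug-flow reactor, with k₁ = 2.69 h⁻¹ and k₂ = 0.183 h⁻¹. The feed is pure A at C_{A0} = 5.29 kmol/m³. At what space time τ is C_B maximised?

1.07 h

For first-order series the maximum of C_B occurs at τ_opt = ln(k₂/k₁)/(k₂−k₁).
= ln(0.183/2.69)/(0.183−2.69) = ln(0.06803)/-2.507 = -2.688/-2.507 = 1.07 h.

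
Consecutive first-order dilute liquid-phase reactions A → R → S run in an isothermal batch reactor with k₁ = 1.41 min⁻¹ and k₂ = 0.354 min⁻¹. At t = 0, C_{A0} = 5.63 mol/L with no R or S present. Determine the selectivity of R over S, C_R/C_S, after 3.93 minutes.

0.489

The intermediate concentration in a first-order A→B→C sequence is C_R = k₁C_{A0}(e^(−k₁t) − e^(−k₂t))/(k₂−k₁).
e^(−k₁t) = e^(−1.41×3.93) = e^(−5.541) = 0.003921; e^(−k₂t) = e^(−1.391) = 0.2488.
C_R = 1.41×5.63/(0.354−1.41) × (0.003921−0.2488) = (-7.517)×(-0.2449) = 1.841 mol/L.
C_A = C_{A0}e^(−k₁t) = 0.02208 mol/L, so C_S = C_{A0}−C_A−C_R = 3.767 mol/L; C_R/C_S = 0.489.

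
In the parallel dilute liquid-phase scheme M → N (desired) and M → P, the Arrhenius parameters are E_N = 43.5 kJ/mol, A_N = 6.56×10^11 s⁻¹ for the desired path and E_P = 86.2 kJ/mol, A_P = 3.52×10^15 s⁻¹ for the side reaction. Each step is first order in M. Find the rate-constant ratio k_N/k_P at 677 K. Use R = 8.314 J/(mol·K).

k_N/k_P = (A_N/A_P)·exp[−(E_N−E_P)/(RT)] = (A_N/A_P)·exp[(E_P−E_N)/(RT)].
(E_P−E_N)/(RT) = (86.2−43.5)×10³/(8.314×677) = 42700/5629 = 7.586.
k_N/k_P = (6.56×10^11/3.52×10^15)·exp(7.586) = 1.864×10^-4 × 1971 = 0.367.
Since E_N < E_P, lowering the temperature improves selectivity toward N.

0.367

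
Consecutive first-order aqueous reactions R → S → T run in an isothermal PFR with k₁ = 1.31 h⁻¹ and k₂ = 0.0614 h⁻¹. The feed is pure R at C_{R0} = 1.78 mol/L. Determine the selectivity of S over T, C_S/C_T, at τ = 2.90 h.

For first-order series with pure R initially, C_S(τ) = k₁C_{R0}/(k₂−k₁)·(e^(−k₁τ) − e^(−k₂τ)).
e^(−k₁τ) = e^(−1.31×2.90) = e^(−3.799) = 0.02239; e^(−k₂τ) = e^(−0.1781) = 0.8369.
C_S = 1.31×1.78/(0.0614−1.31) × (0.02239−0.8369) = (-1.868)×(-0.8145) = 1.521 mol/L.
C_R = C_{R0}e^(−k₁τ) = 0.03986 mol/L, so C_T = C_{R0}−C_R−C_S = 0.2190 mol/L; C_S/C_T = 6.94.

6.94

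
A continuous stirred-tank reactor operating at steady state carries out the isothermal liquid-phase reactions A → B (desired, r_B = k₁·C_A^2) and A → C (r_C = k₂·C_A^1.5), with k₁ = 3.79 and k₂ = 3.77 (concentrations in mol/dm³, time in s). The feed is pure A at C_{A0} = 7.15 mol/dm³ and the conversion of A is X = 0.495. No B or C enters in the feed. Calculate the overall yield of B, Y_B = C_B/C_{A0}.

Exit C_A = C_{A0}(1−X) = 7.15×0.505 = 3.611 mol/dm³.
Rates in a CSTR are evaluated at the outlet concentration: r_B = 3.79×3.611^2 = 49.41, r_C = 3.77×3.611^1.5 = 25.87.
Fraction of consumed A going to B: r_B/(r_B+r_C) = 0.6564.
C_B = 0.6564·C_{A0}·X = 0.6564×7.15×0.495 = 2.32 mol/dm³; Y_B = C_B/C_{A0} = 0.325.

0.325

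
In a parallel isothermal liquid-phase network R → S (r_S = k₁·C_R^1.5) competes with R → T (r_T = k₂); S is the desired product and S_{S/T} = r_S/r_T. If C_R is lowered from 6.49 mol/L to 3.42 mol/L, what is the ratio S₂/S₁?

S_{S/T} = (k₁/k₂)·C_R^1.5, so S₂/S₁ = (C_{R,2}/C_{R,1})^1.5.
= (3.42/6.49)^1.5 = (0.5270)^1.5 = 0.383.

0.383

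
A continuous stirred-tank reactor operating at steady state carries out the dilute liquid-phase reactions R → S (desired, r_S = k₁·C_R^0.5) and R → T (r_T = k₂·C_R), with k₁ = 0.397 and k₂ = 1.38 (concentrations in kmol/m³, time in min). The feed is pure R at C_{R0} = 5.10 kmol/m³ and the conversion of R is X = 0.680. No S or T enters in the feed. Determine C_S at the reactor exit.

0.637 kmol/m³

Exit C_R = C_{R0}(1−X) = 5.10×0.320 = 1.632 kmol/m³.
Rates in a CSTR are evaluated at the outlet concentration: r_S = 0.397×1.632^0.5 = 0.5072, r_T = 1.38×1.632 = 2.252.
Fraction of consumed R going to S: r_S/(r_S+r_T) = 0.1838.
C_S = 0.1838·C_{R0}·X = 0.1838×5.10×0.680 = 0.637 kmol/m³.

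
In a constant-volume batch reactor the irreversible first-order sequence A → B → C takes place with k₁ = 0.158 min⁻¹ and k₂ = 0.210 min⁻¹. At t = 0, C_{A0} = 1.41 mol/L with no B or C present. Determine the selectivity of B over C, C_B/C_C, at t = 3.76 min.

1.99

The intermediate concentration in a first-order A→B→C sequence is C_B = k₁C_{A0}(e^(−k₁t) − e^(−k₂t))/(k₂−k₁).
e^(−k₁t) = e^(−0.158×3.76) = e^(−0.5941) = 0.5521; e^(−k₂t) = e^(−0.7896) = 0.4540.
C_B = 0.158×1.41/(0.210−0.158) × (0.5521−0.4540) = 4.284×0.09804 = 0.4200 mol/L.
C_A = C_{A0}e^(−k₁t) = 0.7784 mol/L, so C_C = C_{A0}−C_A−C_B = 0.2115 mol/L; C_B/C_C = 1.99.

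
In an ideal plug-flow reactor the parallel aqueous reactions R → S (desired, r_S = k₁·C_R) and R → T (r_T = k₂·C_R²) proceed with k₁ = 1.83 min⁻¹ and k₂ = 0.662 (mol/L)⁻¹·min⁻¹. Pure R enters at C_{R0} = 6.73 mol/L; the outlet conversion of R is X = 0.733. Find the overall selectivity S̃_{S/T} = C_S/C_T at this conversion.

0.697

C_R = C_{R0}(1−X) = 1.797 mol/L.
Along a PFR/batch, dC_S/dC_R = −r_S/(r_S+r_T) = −k₁/(k₁+k₂·C_R).
Integrating from C_{R0} to C_R: C_S = (1.83/0.662)·ln[(1.83+0.662·6.73)/(1.83+0.662·1.80)] = 2.764·ln(6.285/3.020) = 2.027 mol/L.
C_T = (C_{R0}−C_R)−C_S = 2.907 mol/L; S̃_{S/T} = 2.027/2.907 = 0.697.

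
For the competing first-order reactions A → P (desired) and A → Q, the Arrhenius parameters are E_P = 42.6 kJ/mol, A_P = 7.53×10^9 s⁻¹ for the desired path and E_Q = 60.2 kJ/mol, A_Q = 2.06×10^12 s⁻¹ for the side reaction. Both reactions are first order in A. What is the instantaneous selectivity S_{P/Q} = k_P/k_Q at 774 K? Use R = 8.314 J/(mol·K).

k_P/k_Q = (A_P/A_Q)·exp[−(E_P−E_Q)/(RT)] = (A_P/A_Q)·exp[(E_Q−E_P)/(RT)].
(E_Q−E_P)/(RT) = (60.2−42.6)×10³/(8.314×774) = 17600/6435 = 2.735.
k_P/k_Q = (7.53×10^9/2.06×10^12)·exp(2.735) = 0.003655 × 15.41 = 0.0563.
Since E_P < E_Q, lowering the temperature improves selectivity toward P.

0.0563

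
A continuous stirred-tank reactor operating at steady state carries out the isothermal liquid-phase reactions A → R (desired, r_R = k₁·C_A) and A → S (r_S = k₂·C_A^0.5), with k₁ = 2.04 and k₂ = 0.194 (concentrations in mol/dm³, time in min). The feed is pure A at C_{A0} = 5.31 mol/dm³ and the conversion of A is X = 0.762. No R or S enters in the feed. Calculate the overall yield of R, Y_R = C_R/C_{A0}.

0.703

Exit C_A = C_{A0}(1−X) = 5.31×0.238 = 1.264 mol/dm³.
A CSTR operates uniformly at the exit composition, giving r_R = 2.578 and r_S = 0.2181 (each k·C_A^n at C_A = 1.264).
Fraction of consumed A going to R: r_R/(r_R+r_S) = 0.9220.
C_R = 0.9220·C_{A0}·X = 0.9220×5.31×0.762 = 3.73 mol/dm³; Y_R = C_R/C_{A0} = 0.703.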